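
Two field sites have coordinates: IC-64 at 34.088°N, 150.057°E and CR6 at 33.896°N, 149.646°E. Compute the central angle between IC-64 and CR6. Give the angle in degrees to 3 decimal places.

0.391°

Δφ = -0.1920°,  Δλ = -0.4110°
a = sin²(Δφ/2) + cos φ₁ cos φ₂ sin²(Δλ/2) = 0.000012
c = 2·arcsin(√a) = 0.006827 rad = 0.3911°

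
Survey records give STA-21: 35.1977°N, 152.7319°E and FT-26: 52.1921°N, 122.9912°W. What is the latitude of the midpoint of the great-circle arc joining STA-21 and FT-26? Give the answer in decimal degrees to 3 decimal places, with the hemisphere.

Bx = cos φ₂ cos Δλ = 0.061131,  By = cos φ₂ sin Δλ = 0.609960
φₘ = atan2(sin φ₁ + sin φ₂, √((cos φ₁ + Bx)² + By²)) = 51.95515°
λₘ = λ₁ + atan2(By, cos φ₁ + Bx) = -172.48891°

51.955°N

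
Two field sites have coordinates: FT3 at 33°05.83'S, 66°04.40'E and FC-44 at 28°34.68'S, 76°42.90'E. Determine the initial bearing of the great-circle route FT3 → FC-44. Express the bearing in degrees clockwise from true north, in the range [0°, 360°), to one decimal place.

FT3: φ = -33.09717°, λ = +66.07333°
FC-44: φ = -28.57800°, λ = +76.71500°
Δλ = 10.6417°
y = sin Δλ · cos φ₂ = 0.162168
x = cos φ₁ sin φ₂ − sin φ₁ cos φ₂ cos Δλ = 0.070545
θ = atan2(y, x) = 66.4903° → 66.4903° (mod 360°)

66.5°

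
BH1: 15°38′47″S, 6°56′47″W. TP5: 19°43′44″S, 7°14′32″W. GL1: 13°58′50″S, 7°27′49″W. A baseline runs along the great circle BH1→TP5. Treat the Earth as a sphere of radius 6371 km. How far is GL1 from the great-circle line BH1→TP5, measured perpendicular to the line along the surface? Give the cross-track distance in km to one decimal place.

BH1: φ = -15.64639°, λ = -6.94639°
TP5: φ = -19.72889°, λ = -7.24222°
GL1: φ = -13.98056°, λ = -7.46361°
δ₁₃ = central angle BH1→GL1 = 0.030356 rad  (haversine)
θ₁₃ = bearing BH1→GL1 = 343.225°,  θ₁₂ = bearing BH1→TP5 = 183.905°
dₓₜ = R·arcsin(sin δ₁₃ · sin(θ₁₃ − θ₁₂)) = 6371·arcsin(0.03035·sin(159.320°)) = 68.289 km
|dₓₜ| = 68.289 km

68.3 km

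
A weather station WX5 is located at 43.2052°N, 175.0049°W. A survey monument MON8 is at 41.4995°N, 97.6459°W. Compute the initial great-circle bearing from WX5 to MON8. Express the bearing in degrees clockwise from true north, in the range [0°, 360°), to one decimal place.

63.1°

Δλ = 77.3590°
y = sin Δλ · cos φ₂ = 0.730807
x = cos φ₁ sin φ₂ − sin φ₁ cos φ₂ cos Δλ = 0.370773
θ = atan2(y, x) = 63.0992° → 63.0992° (mod 360°)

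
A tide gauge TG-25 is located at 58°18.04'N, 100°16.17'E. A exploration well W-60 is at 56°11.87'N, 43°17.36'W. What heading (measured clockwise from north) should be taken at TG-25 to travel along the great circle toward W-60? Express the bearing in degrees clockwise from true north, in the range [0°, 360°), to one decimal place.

TG-25: φ = +58.30067°, λ = +100.26950°
W-60: φ = +56.19783°, λ = -43.28933°
Δλ = -143.5588°
y = sin Δλ · cos φ₂ = -0.330457
x = cos φ₁ sin φ₂ − sin φ₁ cos φ₂ cos Δλ = 0.817420
θ = atan2(y, x) = -22.0119° → 337.9881° (mod 360°)

338.0°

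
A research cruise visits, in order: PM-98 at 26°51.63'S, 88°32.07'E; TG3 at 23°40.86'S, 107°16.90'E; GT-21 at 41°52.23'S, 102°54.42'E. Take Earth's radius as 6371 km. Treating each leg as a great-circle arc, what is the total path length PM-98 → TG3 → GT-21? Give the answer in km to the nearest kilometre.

3979 km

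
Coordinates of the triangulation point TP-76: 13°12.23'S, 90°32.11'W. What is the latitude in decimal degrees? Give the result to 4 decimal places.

13.2038°S

13° + 12.23′/60 = 13 + 0.20383 = 13.2038°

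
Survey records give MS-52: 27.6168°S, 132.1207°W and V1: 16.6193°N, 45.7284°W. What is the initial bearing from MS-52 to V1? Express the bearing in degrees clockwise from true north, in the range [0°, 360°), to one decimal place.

73.6°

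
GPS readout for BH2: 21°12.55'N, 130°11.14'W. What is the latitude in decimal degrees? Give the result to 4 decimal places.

21° + 12.55′/60 = 21 + 0.20917 = 21.2092°

21.2092°N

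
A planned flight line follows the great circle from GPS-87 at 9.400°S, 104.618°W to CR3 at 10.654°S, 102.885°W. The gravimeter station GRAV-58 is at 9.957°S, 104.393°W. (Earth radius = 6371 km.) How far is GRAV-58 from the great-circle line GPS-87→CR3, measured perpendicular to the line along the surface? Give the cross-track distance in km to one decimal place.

δ₁₃ = central angle GPS-87→GRAV-58 = 0.010464 rad  (haversine)
θ₁₃ = bearing GPS-87→GRAV-58 = 158.306°,  θ₁₂ = bearing GPS-87→CR3 = 126.458°
dₓₜ = R·arcsin(sin δ₁₃ · sin(θ₁₃ − θ₁₂)) = 6371·arcsin(0.01046·sin(31.849°)) = 35.177 km
|dₓₜ| = 35.177 km

35.2 km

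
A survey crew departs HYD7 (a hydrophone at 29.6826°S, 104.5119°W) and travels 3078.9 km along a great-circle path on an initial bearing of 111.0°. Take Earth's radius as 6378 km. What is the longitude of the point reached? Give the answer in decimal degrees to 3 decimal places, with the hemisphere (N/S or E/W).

72.272°W

δ = d/R = 3078.9/6378 = 0.482738 rad
φ₂ = arcsin(sin φ₁ cos δ + cos φ₁ sin δ cos θ)
   = arcsin(-0.49519·0.88573 + 0.86878·0.46421·-0.35837) = -35.67135°
λ₂ = λ₁ + atan2(sin θ sin δ cos φ₁, cos δ − sin φ₁ sin φ₂) = -72.27207°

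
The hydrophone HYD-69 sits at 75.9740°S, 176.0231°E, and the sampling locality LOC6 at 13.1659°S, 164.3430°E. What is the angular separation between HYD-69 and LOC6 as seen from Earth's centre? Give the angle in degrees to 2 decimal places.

63.12°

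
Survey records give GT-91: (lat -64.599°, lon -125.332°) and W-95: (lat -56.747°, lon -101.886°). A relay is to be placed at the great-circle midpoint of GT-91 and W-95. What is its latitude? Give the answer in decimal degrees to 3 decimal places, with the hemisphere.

61.178°S

Bx = cos φ₂ cos Δλ = 0.503064,  By = cos φ₂ sin Δλ = 0.218175
φₘ = atan2(sin φ₁ + sin φ₂, √((cos φ₁ + Bx)² + By²)) = -61.17812°
λₘ = λ₁ + atan2(By, cos φ₁ + Bx) = -112.15690°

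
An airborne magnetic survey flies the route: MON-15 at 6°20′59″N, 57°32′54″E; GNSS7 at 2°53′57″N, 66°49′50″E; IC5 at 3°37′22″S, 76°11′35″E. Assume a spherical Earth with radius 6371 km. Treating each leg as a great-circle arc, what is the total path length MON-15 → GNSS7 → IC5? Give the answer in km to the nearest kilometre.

2366 km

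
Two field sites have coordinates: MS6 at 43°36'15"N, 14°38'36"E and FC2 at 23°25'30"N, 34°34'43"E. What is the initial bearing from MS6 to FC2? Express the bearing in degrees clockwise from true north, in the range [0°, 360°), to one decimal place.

134.5°

MS6: φ = +43.60417°, λ = +14.64333°
FC2: φ = +23.42500°, λ = +34.57861°
Δλ = 19.9353°
y = sin Δλ · cos φ₂ = 0.312857
x = cos φ₁ sin φ₂ − sin φ₁ cos φ₂ cos Δλ = -0.307037
θ = atan2(y, x) = 134.4620° → 134.4620° (mod 360°)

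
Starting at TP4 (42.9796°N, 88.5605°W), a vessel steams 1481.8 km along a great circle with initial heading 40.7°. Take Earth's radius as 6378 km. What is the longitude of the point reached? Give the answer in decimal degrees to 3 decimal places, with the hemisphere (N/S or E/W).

δ = d/R = 1481.8/6378 = 0.232330 rad
φ₂ = arcsin(sin φ₁ cos δ + cos φ₁ sin δ cos θ)
   = arcsin(0.68174·0.97313 + 0.73160·0.23025·0.75813) = 52.29092°
λ₂ = λ₁ + atan2(sin θ sin δ cos φ₁, cos δ − sin φ₁ sin φ₂) = -74.35085°

74.351°W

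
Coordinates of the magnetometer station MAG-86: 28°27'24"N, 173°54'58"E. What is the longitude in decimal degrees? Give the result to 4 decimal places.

173.9161°E

173° + 54′/60 + 58″/3600 = 173 + 0.90000 + 0.01611 = 173.9161°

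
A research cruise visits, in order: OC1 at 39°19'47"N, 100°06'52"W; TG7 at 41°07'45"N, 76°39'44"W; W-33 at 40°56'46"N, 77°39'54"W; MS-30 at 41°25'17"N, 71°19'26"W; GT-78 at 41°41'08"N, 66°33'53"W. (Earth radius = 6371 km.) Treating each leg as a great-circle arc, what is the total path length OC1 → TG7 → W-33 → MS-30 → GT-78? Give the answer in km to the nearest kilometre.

3012 km

OC1: φ = +39.32972°, λ = -100.11444°
TG7: φ = +41.12917°, λ = -76.66222°
W-33: φ = +40.94611°, λ = -77.66500°
MS-30: φ = +41.42139°, λ = -71.32389°
GT-78: φ = +41.68556°, λ = -66.56472°
OC1→TG7: c = 0.313120 rad, d = 1994.89 km
TG7→W-33: c = 0.013582 rad, d = 86.53 km
W-33→MS-30: c = 0.083686 rad, d = 533.16 km
MS-30→GT-78: c = 0.062322 rad, d = 397.05 km
Total = 1994.89 + 86.53 + 533.16 + 397.05 = 3011.64 km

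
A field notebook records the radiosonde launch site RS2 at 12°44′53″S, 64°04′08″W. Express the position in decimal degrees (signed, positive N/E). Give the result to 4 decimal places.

-12.7481°, -64.0689°

lat: 12.7481° S → -12.7481°
lon: 64.0689° W → -64.0689°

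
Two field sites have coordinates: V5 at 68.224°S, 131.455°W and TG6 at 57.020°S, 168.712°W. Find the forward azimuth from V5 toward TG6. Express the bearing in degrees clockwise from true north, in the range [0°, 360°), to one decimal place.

285.5°

Δλ = -37.2570°
y = sin Δλ · cos φ₂ = -0.329542
x = cos φ₁ sin φ₂ − sin φ₁ cos φ₂ cos Δλ = 0.091144
θ = atan2(y, x) = -74.5398° → 285.4602° (mod 360°)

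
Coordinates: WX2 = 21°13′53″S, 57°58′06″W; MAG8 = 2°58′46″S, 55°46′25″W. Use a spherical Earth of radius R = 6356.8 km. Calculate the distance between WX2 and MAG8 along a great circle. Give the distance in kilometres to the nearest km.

WX2: φ = -21.23139°, λ = -57.96833°
MAG8: φ = -2.97944°, λ = -55.77361°
Δφ = 18.2519°,  Δλ = 2.1947°
a = sin²(Δφ/2) + cos φ₁ cos φ₂ sin²(Δλ/2) = 0.025497
c = 2·arcsin(√a) = 0.320730 rad = 18.3765°
d = R·c = 6356.8 × 0.320730 = 2038.8 km

2039 km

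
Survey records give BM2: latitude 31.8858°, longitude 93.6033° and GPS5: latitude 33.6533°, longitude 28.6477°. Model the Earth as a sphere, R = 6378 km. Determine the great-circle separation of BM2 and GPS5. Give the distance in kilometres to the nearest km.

5978 km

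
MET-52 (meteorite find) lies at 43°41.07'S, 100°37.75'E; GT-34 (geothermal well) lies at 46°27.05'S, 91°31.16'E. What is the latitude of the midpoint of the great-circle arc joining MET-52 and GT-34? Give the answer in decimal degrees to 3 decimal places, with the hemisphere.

MET-52: φ = -43.68450°, λ = +100.62917°
GT-34: φ = -46.45083°, λ = +91.51933°
Bx = cos φ₂ cos Δλ = 0.680286,  By = cos φ₂ sin Δλ = -0.109084
φₘ = atan2(sin φ₁ + sin φ₂, √((cos φ₁ + Bx)² + By²)) = -45.15824°
λₘ = λ₁ + atan2(By, cos φ₁ + Bx) = 96.18472°

45.158°S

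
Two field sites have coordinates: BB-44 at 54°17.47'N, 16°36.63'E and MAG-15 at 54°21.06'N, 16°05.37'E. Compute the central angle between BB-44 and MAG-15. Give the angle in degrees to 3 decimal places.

0.310°

BB-44: φ = +54.29117°, λ = +16.61050°
MAG-15: φ = +54.35100°, λ = +16.08950°
Δφ = 0.0598°,  Δλ = -0.5210°
a = sin²(Δφ/2) + cos φ₁ cos φ₂ sin²(Δλ/2) = 0.000007
c = 2·arcsin(√a) = 0.005405 rad = 0.3097°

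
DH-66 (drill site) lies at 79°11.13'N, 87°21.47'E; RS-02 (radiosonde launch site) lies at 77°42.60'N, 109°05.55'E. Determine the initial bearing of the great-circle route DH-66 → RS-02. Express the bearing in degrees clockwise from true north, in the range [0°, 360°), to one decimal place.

DH-66: φ = +79.18550°, λ = +87.35783°
RS-02: φ = +77.71000°, λ = +109.09250°
Δλ = 21.7347°
y = sin Δλ · cos φ₂ = 0.078824
x = cos φ₁ sin φ₂ − sin φ₁ cos φ₂ cos Δλ = -0.010886
θ = atan2(y, x) = 97.8629° → 97.8629° (mod 360°)

97.9°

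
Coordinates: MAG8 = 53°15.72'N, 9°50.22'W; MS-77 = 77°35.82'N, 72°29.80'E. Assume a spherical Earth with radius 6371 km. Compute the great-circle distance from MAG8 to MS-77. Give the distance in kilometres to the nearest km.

MAG8: φ = +53.26200°, λ = -9.83700°
MS-77: φ = +77.59700°, λ = +72.49667°
Δφ = 24.3350°,  Δλ = 82.3337°
a = sin²(Δφ/2) + cos φ₁ cos φ₂ sin²(Δλ/2) = 0.100093
c = 2·arcsin(√a) = 0.643809 rad = 36.8876°
d = R·c = 6371 × 0.643809 = 4101.7 km

4102 km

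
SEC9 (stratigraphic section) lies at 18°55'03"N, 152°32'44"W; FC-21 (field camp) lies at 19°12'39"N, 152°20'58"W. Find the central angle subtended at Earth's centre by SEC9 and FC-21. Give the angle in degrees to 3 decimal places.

SEC9: φ = +18.91750°, λ = -152.54556°
FC-21: φ = +19.21083°, λ = -152.34944°
Δφ = 0.2933°,  Δλ = 0.1961°
a = sin²(Δφ/2) + cos φ₁ cos φ₂ sin²(Δλ/2) = 0.000009
c = 2·arcsin(√a) = 0.006056 rad = 0.3470°

0.347°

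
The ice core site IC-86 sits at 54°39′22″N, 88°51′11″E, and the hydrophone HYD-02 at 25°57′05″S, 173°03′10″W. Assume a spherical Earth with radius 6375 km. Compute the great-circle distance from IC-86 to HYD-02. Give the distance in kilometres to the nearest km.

IC-86: φ = +54.65611°, λ = +88.85306°
HYD-02: φ = -25.95139°, λ = -173.05278°
Δφ = -80.6075°,  Δλ = 98.0942°
a = sin²(Δφ/2) + cos φ₁ cos φ₂ sin²(Δλ/2) = 0.715096
c = 2·arcsin(√a) = 2.015502 rad = 115.4798°
d = R·c = 6375 × 2.015502 = 12848.8 km

12849 km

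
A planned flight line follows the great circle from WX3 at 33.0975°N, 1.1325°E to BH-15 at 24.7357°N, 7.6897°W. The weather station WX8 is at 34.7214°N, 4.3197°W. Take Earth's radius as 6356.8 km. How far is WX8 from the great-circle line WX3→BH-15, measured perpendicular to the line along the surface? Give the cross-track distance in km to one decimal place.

δ₁₃ = central angle WX3→WX8 = 0.083891 rad  (haversine)
θ₁₃ = bearing WX3→WX8 = 291.250°,  θ₁₂ = bearing WX3→BH-15 = 224.947°
dₓₜ = R·arcsin(sin δ₁₃ · sin(θ₁₃ − θ₁₂)) = 6356.8·arcsin(0.08379·sin(66.303°)) = 488.223 km
|dₓₜ| = 488.223 km

488.2 km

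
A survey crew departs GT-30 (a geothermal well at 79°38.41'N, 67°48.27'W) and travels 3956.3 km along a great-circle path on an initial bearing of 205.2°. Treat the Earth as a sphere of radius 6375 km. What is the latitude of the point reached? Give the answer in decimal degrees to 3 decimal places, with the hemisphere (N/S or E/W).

GT-30: φ = +79.64017°, λ = -67.80450°
δ = d/R = 3956.3/6375 = 0.620596 rad
φ₂ = arcsin(sin φ₁ cos δ + cos φ₁ sin δ cos θ)
   = arcsin(0.98370·0.81353 + 0.17983·0.58152·-0.90483) = 44.88190°
λ₂ = λ₁ + atan2(sin θ sin δ cos φ₁, cos δ − sin φ₁ sin φ₂) = -88.25749°

44.882°N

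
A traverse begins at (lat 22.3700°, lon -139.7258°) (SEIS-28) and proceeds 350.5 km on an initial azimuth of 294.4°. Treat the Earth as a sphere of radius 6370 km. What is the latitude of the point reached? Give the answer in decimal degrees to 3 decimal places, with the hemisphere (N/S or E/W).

δ = d/R = 350.5/6370 = 0.055024 rad
φ₂ = arcsin(sin φ₁ cos δ + cos φ₁ sin δ cos θ)
   = arcsin(0.38059·0.99849 + 0.92475·0.05500·0.41310) = 23.64193°
λ₂ = λ₁ + atan2(sin θ sin δ cos φ₁, cos δ − sin φ₁ sin φ₂) = -142.85986°

23.642°N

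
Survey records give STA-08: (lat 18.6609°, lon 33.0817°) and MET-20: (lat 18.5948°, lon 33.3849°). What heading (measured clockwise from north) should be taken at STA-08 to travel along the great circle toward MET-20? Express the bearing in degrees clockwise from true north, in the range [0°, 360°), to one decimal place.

Δλ = 0.3032°
y = sin Δλ · cos φ₂ = 0.005016
x = cos φ₁ sin φ₂ − sin φ₁ cos φ₂ cos Δλ = -0.001149
θ = atan2(y, x) = 102.9076° → 102.9076° (mod 360°)

102.9°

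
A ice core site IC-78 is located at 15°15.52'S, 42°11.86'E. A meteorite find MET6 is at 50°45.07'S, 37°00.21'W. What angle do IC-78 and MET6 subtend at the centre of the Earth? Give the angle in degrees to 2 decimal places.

71.45°

IC-78: φ = -15.25867°, λ = +42.19767°
MET6: φ = -50.75117°, λ = -37.00350°
Δφ = -35.4925°,  Δλ = -79.2012°
a = sin²(Δφ/2) + cos φ₁ cos φ₂ sin²(Δλ/2) = 0.340916
c = 2·arcsin(√a) = 1.246999 rad = 71.4478°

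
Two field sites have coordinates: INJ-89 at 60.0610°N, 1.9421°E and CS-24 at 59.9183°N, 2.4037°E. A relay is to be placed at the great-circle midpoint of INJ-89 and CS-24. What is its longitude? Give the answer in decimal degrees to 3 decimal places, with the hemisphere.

2.173°E

Bx = cos φ₂ cos Δλ = 0.501218,  By = cos φ₂ sin Δλ = 0.004038
φₘ = atan2(sin φ₁ + sin φ₂, √((cos φ₁ + Bx)² + By²)) = 59.98985°
λₘ = λ₁ + atan2(By, cos φ₁ + Bx) = 2.17340°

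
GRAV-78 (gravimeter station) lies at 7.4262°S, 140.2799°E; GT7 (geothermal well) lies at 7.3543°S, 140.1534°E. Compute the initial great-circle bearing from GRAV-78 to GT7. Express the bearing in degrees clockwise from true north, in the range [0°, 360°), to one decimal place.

299.8°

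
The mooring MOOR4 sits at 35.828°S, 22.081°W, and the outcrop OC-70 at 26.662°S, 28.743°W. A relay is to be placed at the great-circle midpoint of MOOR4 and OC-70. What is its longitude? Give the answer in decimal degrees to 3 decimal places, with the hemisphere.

25.574°W

Bx = cos φ₂ cos Δλ = 0.887635,  By = cos φ₂ sin Δλ = -0.103676
φₘ = atan2(sin φ₁ + sin φ₂, √((cos φ₁ + Bx)² + By²)) = -31.28788°
λₘ = λ₁ + atan2(By, cos φ₁ + Bx) = -25.57418°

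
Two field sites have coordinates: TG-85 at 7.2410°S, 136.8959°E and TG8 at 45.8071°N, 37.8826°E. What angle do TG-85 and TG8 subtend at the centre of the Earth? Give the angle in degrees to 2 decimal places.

101.46°

Δφ = 53.0481°,  Δλ = -99.0133°
a = sin²(Δφ/2) + cos φ₁ cos φ₂ sin²(Δλ/2) = 0.599354
c = 2·arcsin(√a) = 1.770836 rad = 101.4614°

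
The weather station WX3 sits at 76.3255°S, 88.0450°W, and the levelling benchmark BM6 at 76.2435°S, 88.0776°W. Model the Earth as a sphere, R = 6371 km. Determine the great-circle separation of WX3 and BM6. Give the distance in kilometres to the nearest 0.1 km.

9.2 km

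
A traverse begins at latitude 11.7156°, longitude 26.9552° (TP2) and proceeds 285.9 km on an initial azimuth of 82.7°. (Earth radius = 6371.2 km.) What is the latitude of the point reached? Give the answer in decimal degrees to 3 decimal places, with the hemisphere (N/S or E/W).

δ = d/R = 285.9/6371.2 = 0.044874 rad
φ₂ = arcsin(sin φ₁ cos δ + cos φ₁ sin δ cos θ)
   = arcsin(0.20305·0.99899 + 0.97917·0.04486·0.12706) = 12.03040°
λ₂ = λ₁ + atan2(sin θ sin δ cos φ₁, cos δ − sin φ₁ sin φ₂) = 29.56273°

12.030°N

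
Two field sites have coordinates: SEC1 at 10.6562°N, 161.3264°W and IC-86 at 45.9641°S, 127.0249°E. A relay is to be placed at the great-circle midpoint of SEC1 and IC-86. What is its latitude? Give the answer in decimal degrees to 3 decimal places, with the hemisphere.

Bx = cos φ₂ cos Δλ = 0.218850,  By = cos φ₂ sin Δλ = -0.659758
φₘ = atan2(sin φ₁ + sin φ₂, √((cos φ₁ + Bx)² + By²)) = -21.28297°
λₘ = λ₁ + atan2(By, cos φ₁ + Bx) = 169.90397°

21.283°S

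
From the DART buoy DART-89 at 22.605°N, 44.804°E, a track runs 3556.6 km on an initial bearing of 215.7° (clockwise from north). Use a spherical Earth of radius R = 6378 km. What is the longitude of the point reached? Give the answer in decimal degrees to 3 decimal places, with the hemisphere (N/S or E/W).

δ = d/R = 3556.6/6378 = 0.557636 rad
φ₂ = arcsin(sin φ₁ cos δ + cos φ₁ sin δ cos θ)
   = arcsin(0.38438·0.84851 + 0.92318·0.52918·-0.81208) = -4.04726°
λ₂ = λ₁ + atan2(sin θ sin δ cos φ₁, cos δ − sin φ₁ sin φ₂) = 26.77061°

26.771°E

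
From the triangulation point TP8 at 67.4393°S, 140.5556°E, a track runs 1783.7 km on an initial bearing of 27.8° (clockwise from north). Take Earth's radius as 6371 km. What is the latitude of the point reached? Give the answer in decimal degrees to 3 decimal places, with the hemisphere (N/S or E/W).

δ = d/R = 1783.7/6371 = 0.279972 rad
φ₂ = arcsin(sin φ₁ cos δ + cos φ₁ sin δ cos θ)
   = arcsin(-0.92347·0.96106 + 0.38366·0.27633·0.88458) = -52.53604°
λ₂ = λ₁ + atan2(sin θ sin δ cos φ₁, cos δ − sin φ₁ sin φ₂) = 152.78789°

52.536°S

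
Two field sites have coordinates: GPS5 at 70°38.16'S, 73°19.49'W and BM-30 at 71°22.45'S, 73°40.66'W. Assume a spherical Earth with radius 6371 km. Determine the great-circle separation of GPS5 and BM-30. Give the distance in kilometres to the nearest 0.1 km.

83.1 km

GPS5: φ = -70.63600°, λ = -73.32483°
BM-30: φ = -71.37417°, λ = -73.67767°
Δφ = -0.7382°,  Δλ = -0.3528°
a = sin²(Δφ/2) + cos φ₁ cos φ₂ sin²(Δλ/2) = 0.000042
c = 2·arcsin(√a) = 0.013038 rad = 0.7470°
d = R·c = 6371 × 0.013038 = 83.1 km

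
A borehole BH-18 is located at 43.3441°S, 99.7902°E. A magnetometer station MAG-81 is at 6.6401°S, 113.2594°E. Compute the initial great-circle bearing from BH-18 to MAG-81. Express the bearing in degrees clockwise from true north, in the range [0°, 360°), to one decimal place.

21.8°

Δλ = 13.4692°
y = sin Δλ · cos φ₂ = 0.231360
x = cos φ₁ sin φ₂ − sin φ₁ cos φ₂ cos Δλ = 0.578929
θ = atan2(y, x) = 21.7834° → 21.7834° (mod 360°)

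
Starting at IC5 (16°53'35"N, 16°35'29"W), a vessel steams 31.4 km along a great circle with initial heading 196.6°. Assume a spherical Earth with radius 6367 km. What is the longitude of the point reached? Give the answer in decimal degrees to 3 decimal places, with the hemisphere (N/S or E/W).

IC5: φ = +16.89306°, λ = -16.59139°
δ = d/R = 31.4/6367 = 0.004932 rad
φ₂ = arcsin(sin φ₁ cos δ + cos φ₁ sin δ cos θ)
   = arcsin(0.29059·0.99999 + 0.95685·0.00493·-0.95832) = 16.62225°
λ₂ = λ₁ + atan2(sin θ sin δ cos φ₁, cos δ − sin φ₁ sin φ₂) = -16.67563°

16.676°W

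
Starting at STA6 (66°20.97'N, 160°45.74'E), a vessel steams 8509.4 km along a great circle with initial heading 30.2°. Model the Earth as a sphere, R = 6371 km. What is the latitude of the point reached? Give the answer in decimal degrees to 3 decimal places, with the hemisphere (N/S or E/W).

STA6: φ = +66.34950°, λ = +160.76233°
δ = d/R = 8509.4/6371 = 1.335646 rad
φ₂ = arcsin(sin φ₁ cos δ + cos φ₁ sin δ cos θ)
   = arcsin(0.91601·0.23299 + 0.40116·0.97248·0.86427) = 33.40738°
λ₂ = λ₁ + atan2(sin θ sin δ cos φ₁, cos δ − sin φ₁ sin φ₂) = -55.11109°

33.407°N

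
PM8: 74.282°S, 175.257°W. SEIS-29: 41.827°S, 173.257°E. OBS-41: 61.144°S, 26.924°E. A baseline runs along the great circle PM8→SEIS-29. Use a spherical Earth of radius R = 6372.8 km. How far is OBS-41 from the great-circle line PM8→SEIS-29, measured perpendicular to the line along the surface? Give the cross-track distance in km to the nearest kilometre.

2331 km

δ₁₃ = central angle PM8→OBS-41 = 0.764079 rad  (haversine)
θ₁₃ = bearing PM8→OBS-41 = 195.269°,  θ₁₂ = bearing PM8→SEIS-29 = 344.140°
dₓₜ = R·arcsin(sin δ₁₃ · sin(θ₁₃ − θ₁₂)) = 6372.8·arcsin(0.69187·sin(-148.871°)) = -2331.028 km
|dₓₜ| = 2331.028 km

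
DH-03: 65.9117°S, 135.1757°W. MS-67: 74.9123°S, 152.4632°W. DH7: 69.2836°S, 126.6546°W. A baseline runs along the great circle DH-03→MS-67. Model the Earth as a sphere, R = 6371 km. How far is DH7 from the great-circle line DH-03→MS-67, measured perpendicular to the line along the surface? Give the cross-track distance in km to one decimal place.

470.4 km

δ₁₃ = central angle DH-03→DH7 = 0.081569 rad  (haversine)
θ₁₃ = bearing DH-03→DH7 = 139.962°,  θ₁₂ = bearing DH-03→MS-67 = 204.829°
dₓₜ = R·arcsin(sin δ₁₃ · sin(θ₁₃ − θ₁₂)) = 6371·arcsin(0.08148·sin(-64.868°)) = -470.386 km
|dₓₜ| = 470.386 km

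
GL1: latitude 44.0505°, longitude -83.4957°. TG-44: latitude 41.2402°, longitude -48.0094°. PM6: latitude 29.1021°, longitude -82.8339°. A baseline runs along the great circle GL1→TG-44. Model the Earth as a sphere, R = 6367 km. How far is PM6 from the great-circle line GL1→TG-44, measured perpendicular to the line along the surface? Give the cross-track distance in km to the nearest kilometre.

1658 km

δ₁₃ = central angle GL1→PM6 = 0.261061 rad  (haversine)
θ₁₃ = bearing GL1→PM6 = 177.759°,  θ₁₂ = bearing GL1→TG-44 = 83.714°
dₓₜ = R·arcsin(sin δ₁₃ · sin(θ₁₃ − θ₁₂)) = 6367·arcsin(0.25811·sin(94.045°)) = 1657.939 km
|dₓₜ| = 1657.939 km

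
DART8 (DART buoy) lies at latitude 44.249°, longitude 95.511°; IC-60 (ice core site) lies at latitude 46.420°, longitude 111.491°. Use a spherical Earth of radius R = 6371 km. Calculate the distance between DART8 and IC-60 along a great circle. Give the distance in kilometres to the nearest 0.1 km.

1269.9 km

Δφ = 2.1710°,  Δλ = 15.9800°
a = sin²(Δφ/2) + cos φ₁ cos φ₂ sin²(Δλ/2) = 0.009900
c = 2·arcsin(√a) = 0.199324 rad = 11.4204°
d = R·c = 6371 × 0.199324 = 1269.9 km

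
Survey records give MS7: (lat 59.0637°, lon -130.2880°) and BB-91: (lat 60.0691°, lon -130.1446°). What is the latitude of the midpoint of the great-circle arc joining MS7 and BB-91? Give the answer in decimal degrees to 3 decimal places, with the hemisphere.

Bx = cos φ₂ cos Δλ = 0.498954,  By = cos φ₂ sin Δλ = 0.001249
φₘ = atan2(sin φ₁ + sin φ₂, √((cos φ₁ + Bx)² + By²)) = 59.56642°
λₘ = λ₁ + atan2(By, cos φ₁ + Bx) = -130.21737°

59.566°N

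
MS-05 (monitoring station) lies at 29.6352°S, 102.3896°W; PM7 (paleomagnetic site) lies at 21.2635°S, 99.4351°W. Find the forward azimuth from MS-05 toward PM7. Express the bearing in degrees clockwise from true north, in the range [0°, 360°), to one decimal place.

18.3°

Δλ = 2.9545°
y = sin Δλ · cos φ₂ = 0.048034
x = cos φ₁ sin φ₂ − sin φ₁ cos φ₂ cos Δλ = 0.144982
θ = atan2(y, x) = 18.3306° → 18.3306° (mod 360°)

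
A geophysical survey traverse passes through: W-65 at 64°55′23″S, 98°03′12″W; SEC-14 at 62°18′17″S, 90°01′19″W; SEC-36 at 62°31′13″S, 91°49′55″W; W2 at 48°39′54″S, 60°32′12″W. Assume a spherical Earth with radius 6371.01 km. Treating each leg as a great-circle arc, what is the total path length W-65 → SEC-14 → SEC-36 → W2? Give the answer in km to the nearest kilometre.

3045 km

W-65: φ = -64.92306°, λ = -98.05333°
SEC-14: φ = -62.30472°, λ = -90.02194°
SEC-36: φ = -62.52028°, λ = -91.83194°
W2: φ = -48.66500°, λ = -60.53667°
W-65→SEC-14: c = 0.077170 rad, d = 491.65 km
SEC-14→SEC-36: c = 0.015105 rad, d = 96.23 km
SEC-36→W2: c = 0.385630 rad, d = 2456.85 km
Total = 491.65 + 96.23 + 2456.85 = 3044.73 km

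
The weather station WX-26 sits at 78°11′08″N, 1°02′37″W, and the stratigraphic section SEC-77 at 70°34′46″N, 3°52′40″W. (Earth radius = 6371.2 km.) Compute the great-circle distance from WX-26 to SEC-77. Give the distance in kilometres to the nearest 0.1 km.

849.8 km

WX-26: φ = +78.18556°, λ = -1.04361°
SEC-77: φ = +70.57944°, λ = -3.87778°
Δφ = -7.6061°,  Δλ = -2.8342°
a = sin²(Δφ/2) + cos φ₁ cos φ₂ sin²(Δλ/2) = 0.004441
c = 2·arcsin(√a) = 0.133379 rad = 7.6421°
d = R·c = 6371.2 × 0.133379 = 849.8 km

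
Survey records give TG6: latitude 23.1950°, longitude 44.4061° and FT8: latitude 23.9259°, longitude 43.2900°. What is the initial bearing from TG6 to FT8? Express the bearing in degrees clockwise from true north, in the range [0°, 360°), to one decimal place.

305.8°

Δλ = -1.1161°
y = sin Δλ · cos φ₂ = -0.017805
x = cos φ₁ sin φ₂ − sin φ₁ cos φ₂ cos Δλ = 0.012825
θ = atan2(y, x) = -54.2350° → 305.7650° (mod 360°)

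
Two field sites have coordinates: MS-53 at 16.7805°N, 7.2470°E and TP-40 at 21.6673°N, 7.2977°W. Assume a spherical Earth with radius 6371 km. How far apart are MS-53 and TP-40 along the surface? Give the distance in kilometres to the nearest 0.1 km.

Δφ = 4.8868°,  Δλ = -14.5447°
a = sin²(Δφ/2) + cos φ₁ cos φ₂ sin²(Δλ/2) = 0.016075
c = 2·arcsin(√a) = 0.254260 rad = 14.5680°
d = R·c = 6371 × 0.254260 = 1619.9 km

1619.9 km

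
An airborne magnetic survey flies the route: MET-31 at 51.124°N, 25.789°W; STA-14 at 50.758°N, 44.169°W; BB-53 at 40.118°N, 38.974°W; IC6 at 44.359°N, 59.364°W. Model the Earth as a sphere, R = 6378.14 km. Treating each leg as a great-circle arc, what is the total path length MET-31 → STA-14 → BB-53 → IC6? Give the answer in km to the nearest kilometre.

4278 km

MET-31→STA-14: c = 0.201712 rad, d = 1286.55 km
STA-14→BB-53: c = 0.196174 rad, d = 1251.22 km
BB-53→IC6: c = 0.272861 rad, d = 1740.35 km
Total = 1286.55 + 1251.22 + 1740.35 = 4278.12 km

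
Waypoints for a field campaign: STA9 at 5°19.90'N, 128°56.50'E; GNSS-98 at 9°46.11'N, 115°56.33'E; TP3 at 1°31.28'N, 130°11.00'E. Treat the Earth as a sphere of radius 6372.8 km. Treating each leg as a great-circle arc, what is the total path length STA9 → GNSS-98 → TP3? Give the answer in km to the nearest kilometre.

3339 km

STA9: φ = +5.33167°, λ = +128.94167°
GNSS-98: φ = +9.76850°, λ = +115.93883°
TP3: φ = +1.52133°, λ = +130.18333°
STA9→GNSS-98: c = 0.237865 rad, d = 1515.87 km
GNSS-98→TP3: c = 0.286037 rad, d = 1822.86 km
Total = 1515.87 + 1822.86 = 3338.73 km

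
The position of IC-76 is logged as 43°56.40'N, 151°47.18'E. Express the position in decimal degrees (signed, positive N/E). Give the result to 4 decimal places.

+43.9400°, +151.7863°

lat: 43.9400° N → +43.9400°
lon: 151.7863° E → +151.7863°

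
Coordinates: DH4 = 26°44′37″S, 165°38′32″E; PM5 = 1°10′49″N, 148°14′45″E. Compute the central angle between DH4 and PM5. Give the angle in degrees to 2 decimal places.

32.57°

DH4: φ = -26.74361°, λ = +165.64222°
PM5: φ = +1.18028°, λ = +148.24583°
Δφ = 27.9239°,  Δλ = -17.3964°
a = sin²(Δφ/2) + cos φ₁ cos φ₂ sin²(Δλ/2) = 0.078634
c = 2·arcsin(√a) = 0.568460 rad = 32.5703°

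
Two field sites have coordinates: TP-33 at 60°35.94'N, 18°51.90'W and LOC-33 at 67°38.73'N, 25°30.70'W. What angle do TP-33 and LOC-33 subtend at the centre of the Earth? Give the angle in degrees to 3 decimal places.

TP-33: φ = +60.59900°, λ = -18.86500°
LOC-33: φ = +67.64550°, λ = -25.51167°
Δφ = 7.0465°,  Δλ = -6.6467°
a = sin²(Δφ/2) + cos φ₁ cos φ₂ sin²(Δλ/2) = 0.004404
c = 2·arcsin(√a) = 0.132823 rad = 7.6102°

7.610°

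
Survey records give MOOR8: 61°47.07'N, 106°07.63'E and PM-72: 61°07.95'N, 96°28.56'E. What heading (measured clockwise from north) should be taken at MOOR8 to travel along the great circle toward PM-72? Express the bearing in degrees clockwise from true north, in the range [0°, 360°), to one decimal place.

266.2°

MOOR8: φ = +61.78450°, λ = +106.12717°
PM-72: φ = +61.13250°, λ = +96.47600°
Δλ = -9.6512°
y = sin Δλ · cos φ₂ = -0.080939
x = cos φ₁ sin φ₂ − sin φ₁ cos φ₂ cos Δλ = -0.005358
θ = atan2(y, x) = -93.7875° → 266.2125° (mod 360°)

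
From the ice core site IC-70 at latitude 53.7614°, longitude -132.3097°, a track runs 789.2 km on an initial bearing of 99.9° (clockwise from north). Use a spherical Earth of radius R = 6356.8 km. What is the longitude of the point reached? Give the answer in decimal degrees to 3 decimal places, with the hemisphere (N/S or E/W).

δ = d/R = 789.2/6356.8 = 0.124151 rad
φ₂ = arcsin(sin φ₁ cos δ + cos φ₁ sin δ cos θ)
   = arcsin(0.80656·0.99230 + 0.59115·0.12383·-0.17193) = 51.97747°
λ₂ = λ₁ + atan2(sin θ sin δ cos φ₁, cos δ − sin φ₁ sin φ₂) = -120.88724°

120.887°W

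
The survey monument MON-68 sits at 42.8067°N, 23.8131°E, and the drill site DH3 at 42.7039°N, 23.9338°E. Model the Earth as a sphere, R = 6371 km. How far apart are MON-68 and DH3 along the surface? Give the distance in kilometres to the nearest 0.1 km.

Δφ = -0.1028°,  Δλ = 0.1207°
a = sin²(Δφ/2) + cos φ₁ cos φ₂ sin²(Δλ/2) = 0.000001
c = 2·arcsin(√a) = 0.002369 rad = 0.1357°
d = R·c = 6371 × 0.002369 = 15.1 km

15.1 km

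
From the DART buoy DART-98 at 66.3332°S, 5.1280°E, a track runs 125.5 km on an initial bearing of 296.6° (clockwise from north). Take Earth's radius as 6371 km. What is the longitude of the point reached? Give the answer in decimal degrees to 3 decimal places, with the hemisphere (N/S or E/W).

2.665°E

δ = d/R = 125.5/6371 = 0.019699 rad
φ₂ = arcsin(sin φ₁ cos δ + cos φ₁ sin δ cos θ)
   = arcsin(-0.91590·0.99981 + 0.40142·0.01970·0.44776) = -65.80799°
λ₂ = λ₁ + atan2(sin θ sin δ cos φ₁, cos δ − sin φ₁ sin φ₂) = 2.66474°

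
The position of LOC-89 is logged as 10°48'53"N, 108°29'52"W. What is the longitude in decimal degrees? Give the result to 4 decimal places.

108.4978°W

108° + 29′/60 + 52″/3600 = 108 + 0.48333 + 0.01444 = 108.4978°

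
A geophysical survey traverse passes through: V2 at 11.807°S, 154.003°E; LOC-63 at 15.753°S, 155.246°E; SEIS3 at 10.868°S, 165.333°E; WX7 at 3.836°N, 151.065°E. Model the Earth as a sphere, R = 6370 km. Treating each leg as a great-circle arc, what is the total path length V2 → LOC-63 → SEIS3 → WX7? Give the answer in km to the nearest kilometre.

3950 km

V2→LOC-63: c = 0.072020 rad, d = 458.77 km
LOC-63→SEIS3: c = 0.191300 rad, d = 1218.58 km
SEIS3→WX7: c = 0.356785 rad, d = 2272.72 km
Total = 458.77 + 1218.58 + 2272.72 = 3950.07 km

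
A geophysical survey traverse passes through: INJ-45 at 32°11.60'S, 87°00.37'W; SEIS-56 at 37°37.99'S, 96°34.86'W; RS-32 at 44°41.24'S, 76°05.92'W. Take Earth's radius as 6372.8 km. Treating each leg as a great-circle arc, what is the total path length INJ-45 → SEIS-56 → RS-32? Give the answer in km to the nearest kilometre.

INJ-45: φ = -32.19333°, λ = -87.00617°
SEIS-56: φ = -37.63317°, λ = -96.58100°
RS-32: φ = -44.68733°, λ = -76.09867°
INJ-45→SEIS-56: c = 0.166565 rad, d = 1061.48 km
SEIS-56→RS-32: c = 0.294884 rad, d = 1879.24 km
Total = 1061.48 + 1879.24 = 2940.72 km

2941 km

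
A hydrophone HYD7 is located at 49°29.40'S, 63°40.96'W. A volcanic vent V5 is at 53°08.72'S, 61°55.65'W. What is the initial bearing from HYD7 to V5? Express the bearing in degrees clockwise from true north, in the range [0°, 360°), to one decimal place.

HYD7: φ = -49.49000°, λ = -63.68267°
V5: φ = -53.14533°, λ = -61.92750°
Δλ = 1.7552°
y = sin Δλ · cos φ₂ = 0.018371
x = cos φ₁ sin φ₂ − sin φ₁ cos φ₂ cos Δλ = -0.063968
θ = atan2(y, x) = 163.9768° → 163.9768° (mod 360°)

164.0°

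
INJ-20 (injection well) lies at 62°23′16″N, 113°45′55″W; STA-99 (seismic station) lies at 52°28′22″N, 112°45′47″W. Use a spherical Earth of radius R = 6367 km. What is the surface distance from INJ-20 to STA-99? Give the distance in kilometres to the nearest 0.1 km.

INJ-20: φ = +62.38778°, λ = -113.76528°
STA-99: φ = +52.47278°, λ = -112.76306°
Δφ = -9.9150°,  Δλ = 1.0022°
a = sin²(Δφ/2) + cos φ₁ cos φ₂ sin²(Δλ/2) = 0.007489
c = 2·arcsin(√a) = 0.173300 rad = 9.9294°
d = R·c = 6367 × 0.173300 = 1103.4 km

1103.4 km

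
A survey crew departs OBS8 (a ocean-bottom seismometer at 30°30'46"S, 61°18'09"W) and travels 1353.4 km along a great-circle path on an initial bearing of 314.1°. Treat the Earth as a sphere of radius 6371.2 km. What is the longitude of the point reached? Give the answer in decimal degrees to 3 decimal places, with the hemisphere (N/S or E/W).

70.681°W

OBS8: φ = -30.51278°, λ = -61.30250°
δ = d/R = 1353.4/6371.2 = 0.212425 rad
φ₂ = arcsin(sin φ₁ cos δ + cos φ₁ sin δ cos θ)
   = arcsin(-0.50773·0.97752 + 0.86152·0.21083·0.69591) = -21.71048°
λ₂ = λ₁ + atan2(sin θ sin δ cos φ₁, cos δ − sin φ₁ sin φ₂) = -70.68141°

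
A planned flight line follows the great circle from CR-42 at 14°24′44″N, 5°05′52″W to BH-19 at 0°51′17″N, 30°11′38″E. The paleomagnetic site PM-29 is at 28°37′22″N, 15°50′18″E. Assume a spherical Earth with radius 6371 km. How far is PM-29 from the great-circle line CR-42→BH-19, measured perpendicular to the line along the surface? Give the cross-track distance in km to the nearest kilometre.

CR-42: φ = +14.41222°, λ = -5.09778°
BH-19: φ = +0.85472°, λ = +30.19389°
PM-29: φ = +28.62278°, λ = +15.83833°
δ₁₃ = central angle CR-42→PM-29 = 0.419552 rad  (haversine)
θ₁₃ = bearing CR-42→PM-29 = 50.354°,  θ₁₂ = bearing CR-42→BH-19 = 108.088°
dₓₜ = R·arcsin(sin δ₁₃ · sin(θ₁₃ − θ₁₂)) = 6371·arcsin(0.40735·sin(-57.735°)) = -2240.389 km
|dₓₜ| = 2240.389 km

2240 km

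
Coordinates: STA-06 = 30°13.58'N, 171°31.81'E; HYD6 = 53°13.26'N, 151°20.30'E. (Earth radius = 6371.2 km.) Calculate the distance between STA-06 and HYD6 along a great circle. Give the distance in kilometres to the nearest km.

STA-06: φ = +30.22633°, λ = +171.53017°
HYD6: φ = +53.22100°, λ = +151.33833°
Δφ = 22.9947°,  Δλ = -20.1918°
a = sin²(Δφ/2) + cos φ₁ cos φ₂ sin²(Δλ/2) = 0.055626
c = 2·arcsin(√a) = 0.476191 rad = 27.2837°
d = R·c = 6371.2 × 0.476191 = 3033.9 km

3034 km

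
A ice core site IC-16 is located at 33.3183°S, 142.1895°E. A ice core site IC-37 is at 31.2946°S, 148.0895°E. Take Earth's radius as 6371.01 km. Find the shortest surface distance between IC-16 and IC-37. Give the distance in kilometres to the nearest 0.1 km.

Δφ = 2.0237°,  Δλ = 5.9000°
a = sin²(Δφ/2) + cos φ₁ cos φ₂ sin²(Δλ/2) = 0.002203
c = 2·arcsin(√a) = 0.093909 rad = 5.3806°
d = R·c = 6371.01 × 0.093909 = 598.3 km

598.3 km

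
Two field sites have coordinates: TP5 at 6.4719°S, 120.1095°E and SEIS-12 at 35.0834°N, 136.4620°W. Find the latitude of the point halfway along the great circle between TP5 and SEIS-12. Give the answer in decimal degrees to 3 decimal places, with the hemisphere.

22.221°N

Bx = cos φ₂ cos Δλ = -0.190039,  By = cos φ₂ sin Δλ = 0.795944
φₘ = atan2(sin φ₁ + sin φ₂, √((cos φ₁ + Bx)² + By²)) = 22.22076°
λₘ = λ₁ + atan2(By, cos φ₁ + Bx) = 164.83568°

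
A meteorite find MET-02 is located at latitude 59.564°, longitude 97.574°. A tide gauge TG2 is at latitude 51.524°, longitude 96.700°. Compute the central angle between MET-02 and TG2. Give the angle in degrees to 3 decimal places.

Δφ = -8.0400°,  Δλ = -0.8740°
a = sin²(Δφ/2) + cos φ₁ cos φ₂ sin²(Δλ/2) = 0.004933
c = 2·arcsin(√a) = 0.140586 rad = 8.0550°

8.055°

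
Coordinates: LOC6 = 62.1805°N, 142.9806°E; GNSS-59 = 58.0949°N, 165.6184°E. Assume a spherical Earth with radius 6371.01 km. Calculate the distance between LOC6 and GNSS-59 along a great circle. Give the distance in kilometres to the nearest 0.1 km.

1324.9 km

Δφ = -4.0856°,  Δλ = 22.6378°
a = sin²(Δφ/2) + cos φ₁ cos φ₂ sin²(Δλ/2) = 0.010772
c = 2·arcsin(√a) = 0.207952 rad = 11.9148°
d = R·c = 6371.01 × 0.207952 = 1324.9 km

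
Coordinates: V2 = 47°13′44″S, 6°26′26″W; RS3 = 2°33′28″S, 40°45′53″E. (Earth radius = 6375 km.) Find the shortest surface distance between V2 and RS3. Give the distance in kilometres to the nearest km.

6723 km

V2: φ = -47.22889°, λ = -6.44056°
RS3: φ = -2.55778°, λ = +40.76472°
Δφ = 44.6711°,  Δλ = 47.2053°
a = sin²(Δφ/2) + cos φ₁ cos φ₂ sin²(Δλ/2) = 0.253179
c = 2·arcsin(√a) = 1.054523 rad = 60.4197°
d = R·c = 6375 × 1.054523 = 6722.6 km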